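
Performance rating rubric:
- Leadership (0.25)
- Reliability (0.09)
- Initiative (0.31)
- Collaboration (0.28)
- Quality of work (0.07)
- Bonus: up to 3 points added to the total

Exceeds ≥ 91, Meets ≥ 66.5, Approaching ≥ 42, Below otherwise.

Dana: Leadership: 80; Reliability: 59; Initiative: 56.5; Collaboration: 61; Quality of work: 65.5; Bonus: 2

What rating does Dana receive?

Approaching

Weighted total:
  Leadership 80 × 0.25 = 20
  Reliability 59 × 0.09 = 5.31
  Initiative 56.5 × 0.31 = 17.515
  Collaboration 61 × 0.28 = 17.08
  Quality of work 65.5 × 0.07 = 4.585
Sum = 64.49
Bonus: 64.49 + 2 = 66.49
66.49 is ≥ 42 and < 66.5 → Approaching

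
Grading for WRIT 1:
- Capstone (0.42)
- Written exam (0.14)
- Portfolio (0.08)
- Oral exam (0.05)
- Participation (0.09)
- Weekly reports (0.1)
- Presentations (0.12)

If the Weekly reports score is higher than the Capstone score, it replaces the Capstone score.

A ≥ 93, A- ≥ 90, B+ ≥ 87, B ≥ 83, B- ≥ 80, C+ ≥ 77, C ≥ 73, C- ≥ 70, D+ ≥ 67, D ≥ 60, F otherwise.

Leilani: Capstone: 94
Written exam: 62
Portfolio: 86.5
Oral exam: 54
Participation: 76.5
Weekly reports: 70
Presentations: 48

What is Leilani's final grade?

Weekly reports (70) ≤ Capstone (94), so Capstone stays at 94.
Weighted total:
  Capstone 94 × 0.42 = 39.48
  Written exam 62 × 0.14 = 8.68
  Portfolio 86.5 × 0.08 = 6.92
  Oral exam 54 × 0.05 = 2.7
  Participation 76.5 × 0.09 = 6.885
  Weekly reports 70 × 0.1 = 7
  Presentations 48 × 0.12 = 5.76
Sum = 77.425
77.425 is ≥ 77 and < 80 → C+

C+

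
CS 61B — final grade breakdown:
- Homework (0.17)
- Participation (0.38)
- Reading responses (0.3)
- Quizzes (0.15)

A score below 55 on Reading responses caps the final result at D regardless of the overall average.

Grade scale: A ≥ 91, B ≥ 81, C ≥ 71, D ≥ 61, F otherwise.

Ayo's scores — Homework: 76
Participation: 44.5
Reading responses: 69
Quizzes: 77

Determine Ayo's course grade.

Reading responses score 69 ≥ 55: minimum met.
Weighted total:
  Homework 76 × 0.17 = 12.92
  Participation 44.5 × 0.38 = 16.91
  Reading responses 69 × 0.3 = 20.7
  Quizzes 77 × 0.15 = 11.55
Sum = 62.08
62.08 is ≥ 61 and < 71 → D

D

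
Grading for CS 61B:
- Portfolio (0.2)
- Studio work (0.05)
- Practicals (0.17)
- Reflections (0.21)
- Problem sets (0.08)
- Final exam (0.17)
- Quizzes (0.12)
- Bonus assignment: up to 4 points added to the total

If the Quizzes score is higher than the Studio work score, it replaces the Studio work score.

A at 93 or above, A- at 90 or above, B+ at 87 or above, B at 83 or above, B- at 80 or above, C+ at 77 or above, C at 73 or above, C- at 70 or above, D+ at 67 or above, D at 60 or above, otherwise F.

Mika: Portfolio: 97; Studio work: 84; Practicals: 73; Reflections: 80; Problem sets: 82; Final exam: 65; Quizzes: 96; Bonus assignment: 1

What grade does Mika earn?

Quizzes (96) > Studio work (84), so Studio work counts as 96.
Weighted total:
  Portfolio 97 × 0.2 = 19.4
  Studio work 96 × 0.05 = 4.8
  Practicals 73 × 0.17 = 12.41
  Reflections 80 × 0.21 = 16.8
  Problem sets 82 × 0.08 = 6.56
  Final exam 65 × 0.17 = 11.05
  Quizzes 96 × 0.12 = 11.52
Sum = 82.54
Bonus assignment: 82.54 + 1 = 83.54
83.54 is ≥ 83 and < 87 → B

B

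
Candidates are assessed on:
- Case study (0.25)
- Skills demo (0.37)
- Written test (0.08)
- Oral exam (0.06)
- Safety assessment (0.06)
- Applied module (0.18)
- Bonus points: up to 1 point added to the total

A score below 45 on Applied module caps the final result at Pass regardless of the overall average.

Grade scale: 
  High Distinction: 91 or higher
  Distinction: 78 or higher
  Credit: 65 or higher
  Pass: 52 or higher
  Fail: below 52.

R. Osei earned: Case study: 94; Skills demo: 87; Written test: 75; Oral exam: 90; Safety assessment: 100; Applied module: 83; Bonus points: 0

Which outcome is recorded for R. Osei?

Applied module score 83 ≥ 45: minimum met.
Weighted total:
  Case study 94 × 0.25 = 23.5
  Skills demo 87 × 0.37 = 32.19
  Written test 75 × 0.08 = 6
  Oral exam 90 × 0.06 = 5.4
  Safety assessment 100 × 0.06 = 6
  Applied module 83 × 0.18 = 14.94
Sum = 88.03
Bonus points: 88.03 + 0 = 88.03
88.03 is ≥ 78 and < 91 → Distinction

Distinction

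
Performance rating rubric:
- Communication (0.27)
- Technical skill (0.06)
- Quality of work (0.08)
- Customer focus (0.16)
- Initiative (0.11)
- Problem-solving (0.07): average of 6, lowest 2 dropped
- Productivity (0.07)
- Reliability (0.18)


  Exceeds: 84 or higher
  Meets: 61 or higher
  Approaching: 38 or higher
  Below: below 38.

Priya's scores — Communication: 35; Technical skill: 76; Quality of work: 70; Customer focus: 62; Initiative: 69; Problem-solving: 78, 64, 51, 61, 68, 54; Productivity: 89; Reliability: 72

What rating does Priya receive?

Meets

Problem-solving: drop 51, 54 → average of remaining 4 = 271/4 = 67.75
Weighted total:
  Communication 35 × 0.27 = 9.45
  Technical skill 76 × 0.06 = 4.56
  Quality of work 70 × 0.08 = 5.6
  Customer focus 62 × 0.16 = 9.92
  Initiative 69 × 0.11 = 7.59
  Problem-solving 67.75 × 0.07 = 4.7425
  Productivity 89 × 0.07 = 6.23
  Reliability 72 × 0.18 = 12.96
Sum = 61.0525
61.0525 is ≥ 61 and < 84 → Meets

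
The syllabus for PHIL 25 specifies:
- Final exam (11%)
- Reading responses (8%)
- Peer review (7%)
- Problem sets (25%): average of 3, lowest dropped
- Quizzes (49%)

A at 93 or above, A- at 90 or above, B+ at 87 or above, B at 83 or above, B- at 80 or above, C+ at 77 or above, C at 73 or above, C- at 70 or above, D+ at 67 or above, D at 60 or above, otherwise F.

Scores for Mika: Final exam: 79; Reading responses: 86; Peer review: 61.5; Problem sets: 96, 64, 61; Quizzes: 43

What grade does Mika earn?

Problem sets: drop 61 → average of remaining 2 = 160/2 = 80
Weighted total:
  Final exam 79 × 0.11 = 8.69
  Reading responses 86 × 0.08 = 6.88
  Peer review 61.5 × 0.07 = 4.305
  Problem sets 80 × 0.25 = 20
  Quizzes 43 × 0.49 = 21.07
Sum = 60.945
60.945 is ≥ 60 and < 67 → D

D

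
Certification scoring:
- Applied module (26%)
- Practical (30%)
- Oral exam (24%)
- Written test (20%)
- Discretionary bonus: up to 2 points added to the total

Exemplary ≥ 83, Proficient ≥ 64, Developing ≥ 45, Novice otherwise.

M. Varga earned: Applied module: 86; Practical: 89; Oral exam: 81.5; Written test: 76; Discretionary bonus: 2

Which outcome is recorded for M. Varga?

Weighted total:
  Applied module 86 × 0.26 = 22.36
  Practical 89 × 0.3 = 26.7
  Oral exam 81.5 × 0.24 = 19.56
  Written test 76 × 0.2 = 15.2
Sum = 83.82
Discretionary bonus: 83.82 + 2 = 85.82
85.82 ≥ 83 → Exemplary

Exemplary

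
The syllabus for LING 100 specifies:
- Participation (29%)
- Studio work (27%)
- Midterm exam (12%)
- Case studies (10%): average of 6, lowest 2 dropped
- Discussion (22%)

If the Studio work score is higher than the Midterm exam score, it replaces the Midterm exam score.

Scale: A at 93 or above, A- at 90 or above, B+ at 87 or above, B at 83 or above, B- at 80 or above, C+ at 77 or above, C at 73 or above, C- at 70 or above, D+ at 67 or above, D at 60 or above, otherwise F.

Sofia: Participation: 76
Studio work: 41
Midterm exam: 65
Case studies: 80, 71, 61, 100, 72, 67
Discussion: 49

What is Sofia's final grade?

F

Case studies: drop 61, 67 → average of remaining 4 = 323/4 = 80.75
Studio work (41) ≤ Midterm exam (65), so Midterm exam stays at 65.
Weighted total:
  Participation 76 × 0.29 = 22.04
  Studio work 41 × 0.27 = 11.07
  Midterm exam 65 × 0.12 = 7.8
  Case studies 80.75 × 0.1 = 8.075
  Discussion 49 × 0.22 = 10.78
Sum = 59.765
59.765 < 60 → F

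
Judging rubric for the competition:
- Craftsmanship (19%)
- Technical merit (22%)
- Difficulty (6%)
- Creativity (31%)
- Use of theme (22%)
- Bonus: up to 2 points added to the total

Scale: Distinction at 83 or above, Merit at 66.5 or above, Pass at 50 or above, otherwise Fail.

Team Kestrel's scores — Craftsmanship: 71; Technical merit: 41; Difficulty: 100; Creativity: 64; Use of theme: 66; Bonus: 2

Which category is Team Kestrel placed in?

Weighted total:
  Craftsmanship 71 × 0.19 = 13.49
  Technical merit 41 × 0.22 = 9.02
  Difficulty 100 × 0.06 = 6
  Creativity 64 × 0.31 = 19.84
  Use of theme 66 × 0.22 = 14.52
Sum = 62.87
Bonus: 62.87 + 2 = 64.87
64.87 is ≥ 50 and < 66.5 → Pass

Pass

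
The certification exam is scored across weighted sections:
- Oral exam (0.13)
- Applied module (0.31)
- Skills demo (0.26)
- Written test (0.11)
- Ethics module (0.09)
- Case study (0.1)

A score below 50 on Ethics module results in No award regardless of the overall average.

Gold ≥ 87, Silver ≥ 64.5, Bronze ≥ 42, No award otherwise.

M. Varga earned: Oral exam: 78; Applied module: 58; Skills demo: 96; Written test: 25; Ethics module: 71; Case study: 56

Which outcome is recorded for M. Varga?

Ethics module score 71 ≥ 50: minimum met.
Weighted total:
  Oral exam 78 × 0.13 = 10.14
  Applied module 58 × 0.31 = 17.98
  Skills demo 96 × 0.26 = 24.96
  Written test 25 × 0.11 = 2.75
  Ethics module 71 × 0.09 = 6.39
  Case study 56 × 0.1 = 5.6
Sum = 67.82
67.82 is ≥ 64.5 and < 87 → Silver

Silver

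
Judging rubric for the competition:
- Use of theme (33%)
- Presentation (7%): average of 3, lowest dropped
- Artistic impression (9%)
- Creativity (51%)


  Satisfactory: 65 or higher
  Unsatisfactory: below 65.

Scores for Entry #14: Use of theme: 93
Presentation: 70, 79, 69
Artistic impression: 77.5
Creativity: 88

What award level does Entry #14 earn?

Satisfactory

Presentation: drop 69 → average of remaining 2 = 149/2 = 74.5
Weighted total:
  Use of theme 93 × 0.33 = 30.69
  Presentation 74.5 × 0.07 = 5.215
  Artistic impression 77.5 × 0.09 = 6.975
  Creativity 88 × 0.51 = 44.88
Sum = 87.76
87.76 ≥ 65 → Satisfactory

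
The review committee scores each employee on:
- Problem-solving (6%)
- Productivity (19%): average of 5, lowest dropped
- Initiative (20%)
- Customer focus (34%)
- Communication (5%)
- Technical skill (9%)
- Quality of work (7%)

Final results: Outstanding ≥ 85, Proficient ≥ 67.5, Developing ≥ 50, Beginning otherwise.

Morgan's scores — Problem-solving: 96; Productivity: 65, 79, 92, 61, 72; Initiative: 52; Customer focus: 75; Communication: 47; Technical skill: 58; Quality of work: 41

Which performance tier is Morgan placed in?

Productivity: drop 61 → average of remaining 4 = 308/4 = 77
Weighted total:
  Problem-solving 96 × 0.06 = 5.76
  Productivity 77 × 0.19 = 14.63
  Initiative 52 × 0.2 = 10.4
  Customer focus 75 × 0.34 = 25.5
  Communication 47 × 0.05 = 2.35
  Technical skill 58 × 0.09 = 5.22
  Quality of work 41 × 0.07 = 2.87
Sum = 66.73
66.73 is ≥ 50 and < 67.5 → Developing

Developing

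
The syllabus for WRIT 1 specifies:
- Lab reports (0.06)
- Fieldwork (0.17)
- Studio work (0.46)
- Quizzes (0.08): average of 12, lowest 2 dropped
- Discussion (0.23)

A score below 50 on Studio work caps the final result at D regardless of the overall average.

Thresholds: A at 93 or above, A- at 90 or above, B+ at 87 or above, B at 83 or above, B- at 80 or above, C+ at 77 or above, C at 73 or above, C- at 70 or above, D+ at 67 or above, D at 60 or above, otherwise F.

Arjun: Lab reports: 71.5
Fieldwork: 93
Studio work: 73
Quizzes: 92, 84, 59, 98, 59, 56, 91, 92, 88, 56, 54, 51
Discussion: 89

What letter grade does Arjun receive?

Quizzes: drop 51, 54 → average of remaining 10 = 775/10 = 77.5
Studio work score 73 ≥ 50: minimum met.
Weighted total:
  Lab reports 71.5 × 0.06 = 4.29
  Fieldwork 93 × 0.17 = 15.81
  Studio work 73 × 0.46 = 33.58
  Quizzes 77.5 × 0.08 = 6.2
  Discussion 89 × 0.23 = 20.47
Sum = 80.35
80.35 is ≥ 80 and < 83 → B-

B-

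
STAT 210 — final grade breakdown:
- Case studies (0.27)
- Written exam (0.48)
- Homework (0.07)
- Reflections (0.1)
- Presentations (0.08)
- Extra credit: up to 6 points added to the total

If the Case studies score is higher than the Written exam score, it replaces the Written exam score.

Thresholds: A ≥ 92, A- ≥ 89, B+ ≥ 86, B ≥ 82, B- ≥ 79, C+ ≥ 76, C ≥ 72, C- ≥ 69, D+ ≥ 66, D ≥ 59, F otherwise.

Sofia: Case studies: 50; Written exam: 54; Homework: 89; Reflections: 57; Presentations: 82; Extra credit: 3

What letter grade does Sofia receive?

Case studies (50) ≤ Written exam (54), so Written exam stays at 54.
Weighted total:
  Case studies 50 × 0.27 = 13.5
  Written exam 54 × 0.48 = 25.92
  Homework 89 × 0.07 = 6.23
  Reflections 57 × 0.1 = 5.7
  Presentations 82 × 0.08 = 6.56
Sum = 57.91
Extra credit: 57.91 + 3 = 60.91
60.91 is ≥ 59 and < 66 → D

D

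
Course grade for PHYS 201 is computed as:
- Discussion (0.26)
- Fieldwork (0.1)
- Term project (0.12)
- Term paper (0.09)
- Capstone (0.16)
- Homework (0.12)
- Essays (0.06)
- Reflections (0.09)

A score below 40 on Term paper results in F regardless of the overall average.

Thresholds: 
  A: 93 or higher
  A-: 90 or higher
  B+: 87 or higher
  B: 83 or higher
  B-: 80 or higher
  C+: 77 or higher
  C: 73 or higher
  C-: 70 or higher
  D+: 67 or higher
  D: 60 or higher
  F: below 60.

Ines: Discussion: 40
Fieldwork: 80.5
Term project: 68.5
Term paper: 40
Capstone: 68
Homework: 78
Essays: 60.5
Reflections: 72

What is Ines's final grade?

Term paper score 40 ≥ 40: minimum met.
Weighted total:
  Discussion 40 × 0.26 = 10.4
  Fieldwork 80.5 × 0.1 = 8.05
  Term project 68.5 × 0.12 = 8.22
  Term paper 40 × 0.09 = 3.6
  Capstone 68 × 0.16 = 10.88
  Homework 78 × 0.12 = 9.36
  Essays 60.5 × 0.06 = 3.63
  Reflections 72 × 0.09 = 6.48
Sum = 60.62
60.62 is ≥ 60 and < 67 → D

D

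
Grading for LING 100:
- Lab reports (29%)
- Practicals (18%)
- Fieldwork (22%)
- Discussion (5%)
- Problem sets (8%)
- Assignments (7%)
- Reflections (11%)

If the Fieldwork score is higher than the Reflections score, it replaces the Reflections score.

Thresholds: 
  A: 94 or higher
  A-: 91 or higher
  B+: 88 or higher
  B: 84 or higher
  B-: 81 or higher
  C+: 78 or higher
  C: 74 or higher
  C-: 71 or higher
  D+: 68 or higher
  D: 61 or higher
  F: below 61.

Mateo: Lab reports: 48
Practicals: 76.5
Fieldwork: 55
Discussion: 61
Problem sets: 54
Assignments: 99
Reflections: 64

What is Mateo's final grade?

D

Fieldwork (55) ≤ Reflections (64), so Reflections stays at 64.
Weighted total:
  Lab reports 48 × 0.29 = 13.92
  Practicals 76.5 × 0.18 = 13.77
  Fieldwork 55 × 0.22 = 12.1
  Discussion 61 × 0.05 = 3.05
  Problem sets 54 × 0.08 = 4.32
  Assignments 99 × 0.07 = 6.93
  Reflections 64 × 0.11 = 7.04
Sum = 61.13
61.13 is ≥ 61 and < 68 → D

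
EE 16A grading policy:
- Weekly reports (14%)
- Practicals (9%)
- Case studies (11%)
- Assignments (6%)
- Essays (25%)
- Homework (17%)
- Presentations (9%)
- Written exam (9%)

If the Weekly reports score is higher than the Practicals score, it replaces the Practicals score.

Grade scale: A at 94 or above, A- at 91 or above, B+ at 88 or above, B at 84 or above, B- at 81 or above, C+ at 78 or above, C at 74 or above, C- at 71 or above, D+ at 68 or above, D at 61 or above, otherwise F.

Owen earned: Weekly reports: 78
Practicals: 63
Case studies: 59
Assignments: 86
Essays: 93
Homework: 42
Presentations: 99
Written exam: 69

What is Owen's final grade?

Weekly reports (78) > Practicals (63), so Practicals counts as 78.
Weighted total:
  Weekly reports 78 × 0.14 = 10.92
  Practicals 78 × 0.09 = 7.02
  Case studies 59 × 0.11 = 6.49
  Assignments 86 × 0.06 = 5.16
  Essays 93 × 0.25 = 23.25
  Homework 42 × 0.17 = 7.14
  Presentations 99 × 0.09 = 8.91
  Written exam 69 × 0.09 = 6.21
Sum = 75.1
75.1 is ≥ 74 and < 78 → C

C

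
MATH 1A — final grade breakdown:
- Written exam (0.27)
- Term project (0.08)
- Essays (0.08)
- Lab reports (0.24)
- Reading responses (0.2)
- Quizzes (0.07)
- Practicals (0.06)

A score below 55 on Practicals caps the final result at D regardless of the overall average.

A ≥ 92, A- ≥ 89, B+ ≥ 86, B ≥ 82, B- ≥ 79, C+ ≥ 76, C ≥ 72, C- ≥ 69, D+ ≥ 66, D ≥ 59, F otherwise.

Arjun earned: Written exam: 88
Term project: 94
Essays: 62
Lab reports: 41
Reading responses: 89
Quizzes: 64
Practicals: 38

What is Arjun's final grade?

Practicals score 38 < 55: minimum not met.
Weighted total:
  Written exam 88 × 0.27 = 23.76
  Term project 94 × 0.08 = 7.52
  Essays 62 × 0.08 = 4.96
  Lab reports 41 × 0.24 = 9.84
  Reading responses 89 × 0.2 = 17.8
  Quizzes 64 × 0.07 = 4.48
  Practicals 38 × 0.06 = 2.28
Sum = 70.64
70.64 would be C-; cap at D applies → D.

D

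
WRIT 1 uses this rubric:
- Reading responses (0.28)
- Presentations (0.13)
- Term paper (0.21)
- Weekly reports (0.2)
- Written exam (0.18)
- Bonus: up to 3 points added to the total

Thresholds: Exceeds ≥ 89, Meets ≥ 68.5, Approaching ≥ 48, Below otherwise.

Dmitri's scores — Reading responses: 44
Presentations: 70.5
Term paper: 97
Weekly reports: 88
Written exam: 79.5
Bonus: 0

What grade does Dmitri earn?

Weighted total:
  Reading responses 44 × 0.28 = 12.32
  Presentations 70.5 × 0.13 = 9.165
  Term paper 97 × 0.21 = 20.37
  Weekly reports 88 × 0.2 = 17.6
  Written exam 79.5 × 0.18 = 14.31
Sum = 73.765
Bonus: 73.765 + 0 = 73.765
73.765 is ≥ 68.5 and < 89 → Meets

Meets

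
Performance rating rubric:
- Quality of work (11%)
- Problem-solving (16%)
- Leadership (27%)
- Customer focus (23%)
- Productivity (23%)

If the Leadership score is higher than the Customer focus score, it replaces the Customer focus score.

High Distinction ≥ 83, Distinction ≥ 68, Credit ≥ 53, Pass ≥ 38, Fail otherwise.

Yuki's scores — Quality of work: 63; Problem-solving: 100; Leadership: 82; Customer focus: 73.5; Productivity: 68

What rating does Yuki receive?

Leadership (82) > Customer focus (73.5), so Customer focus counts as 82.
Weighted total:
  Quality of work 63 × 0.11 = 6.93
  Problem-solving 100 × 0.16 = 16
  Leadership 82 × 0.27 = 22.14
  Customer focus 82 × 0.23 = 18.86
  Productivity 68 × 0.23 = 15.64
Sum = 79.57
79.57 is ≥ 68 and < 83 → Distinction

Distinction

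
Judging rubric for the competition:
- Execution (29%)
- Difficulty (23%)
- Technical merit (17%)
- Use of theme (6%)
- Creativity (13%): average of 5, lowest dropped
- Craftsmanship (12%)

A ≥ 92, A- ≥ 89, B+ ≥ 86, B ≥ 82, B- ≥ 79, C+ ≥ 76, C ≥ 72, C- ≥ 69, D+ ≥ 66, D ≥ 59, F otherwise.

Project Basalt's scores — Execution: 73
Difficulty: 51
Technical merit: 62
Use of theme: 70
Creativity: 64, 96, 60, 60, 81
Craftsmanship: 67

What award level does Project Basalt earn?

D

Creativity: drop 60 → average of remaining 4 = 301/4 = 75.25
Weighted total:
  Execution 73 × 0.29 = 21.17
  Difficulty 51 × 0.23 = 11.73
  Technical merit 62 × 0.17 = 10.54
  Use of theme 70 × 0.06 = 4.2
  Creativity 75.25 × 0.13 = 9.7825
  Craftsmanship 67 × 0.12 = 8.04
Sum = 65.4625
65.4625 is ≥ 59 and < 66 → D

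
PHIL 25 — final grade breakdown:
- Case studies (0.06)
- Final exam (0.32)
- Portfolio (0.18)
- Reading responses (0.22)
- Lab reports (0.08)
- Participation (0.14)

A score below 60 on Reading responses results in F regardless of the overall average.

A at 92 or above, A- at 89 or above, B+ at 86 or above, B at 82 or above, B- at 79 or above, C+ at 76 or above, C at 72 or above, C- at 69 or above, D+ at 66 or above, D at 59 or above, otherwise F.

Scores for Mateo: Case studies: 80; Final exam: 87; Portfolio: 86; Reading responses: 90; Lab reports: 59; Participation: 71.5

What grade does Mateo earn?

B

Reading responses score 90 ≥ 60: minimum met.
Weighted total:
  Case studies 80 × 0.06 = 4.8
  Final exam 87 × 0.32 = 27.84
  Portfolio 86 × 0.18 = 15.48
  Reading responses 90 × 0.22 = 19.8
  Lab reports 59 × 0.08 = 4.72
  Participation 71.5 × 0.14 = 10.01
Sum = 82.65
82.65 is ≥ 82 and < 86 → B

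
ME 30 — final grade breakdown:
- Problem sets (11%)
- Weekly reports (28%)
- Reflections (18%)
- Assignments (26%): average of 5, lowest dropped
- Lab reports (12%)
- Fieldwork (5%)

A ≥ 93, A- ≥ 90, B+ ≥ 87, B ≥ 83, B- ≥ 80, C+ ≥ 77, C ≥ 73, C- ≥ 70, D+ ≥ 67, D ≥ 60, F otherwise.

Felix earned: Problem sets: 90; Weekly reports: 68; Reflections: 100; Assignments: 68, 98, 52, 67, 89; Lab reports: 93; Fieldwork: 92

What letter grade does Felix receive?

Assignments: drop 52 → average of remaining 4 = 322/4 = 80.5
Weighted total:
  Problem sets 90 × 0.11 = 9.9
  Weekly reports 68 × 0.28 = 19.04
  Reflections 100 × 0.18 = 18
  Assignments 80.5 × 0.26 = 20.93
  Lab reports 93 × 0.12 = 11.16
  Fieldwork 92 × 0.05 = 4.6
Sum = 83.63
83.63 is ≥ 83 and < 87 → B

B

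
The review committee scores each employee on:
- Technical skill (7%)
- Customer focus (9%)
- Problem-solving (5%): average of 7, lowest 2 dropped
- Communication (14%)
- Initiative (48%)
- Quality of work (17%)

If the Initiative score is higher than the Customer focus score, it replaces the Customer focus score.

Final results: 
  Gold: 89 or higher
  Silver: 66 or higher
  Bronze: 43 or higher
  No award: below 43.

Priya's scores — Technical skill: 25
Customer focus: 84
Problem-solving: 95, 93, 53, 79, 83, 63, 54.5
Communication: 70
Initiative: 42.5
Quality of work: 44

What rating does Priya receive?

Bronze

Problem-solving: drop 53, 54.5 → average of remaining 5 = 413/5 = 82.6
Initiative (42.5) ≤ Customer focus (84), so Customer focus stays at 84.
Weighted total:
  Technical skill 25 × 0.07 = 1.75
  Customer focus 84 × 0.09 = 7.56
  Problem-solving 82.6 × 0.05 = 4.13
  Communication 70 × 0.14 = 9.8
  Initiative 42.5 × 0.48 = 20.4
  Quality of work 44 × 0.17 = 7.48
Sum = 51.12
51.12 is ≥ 43 and < 66 → Bronze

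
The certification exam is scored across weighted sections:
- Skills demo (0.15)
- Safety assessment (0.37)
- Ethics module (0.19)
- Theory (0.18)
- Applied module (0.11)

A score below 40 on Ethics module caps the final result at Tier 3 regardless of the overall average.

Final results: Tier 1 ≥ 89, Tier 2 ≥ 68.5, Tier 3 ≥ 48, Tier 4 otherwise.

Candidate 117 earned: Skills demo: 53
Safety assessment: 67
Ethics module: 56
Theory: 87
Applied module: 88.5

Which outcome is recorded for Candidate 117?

Ethics module score 56 ≥ 40: minimum met.
Weighted total:
  Skills demo 53 × 0.15 = 7.95
  Safety assessment 67 × 0.37 = 24.79
  Ethics module 56 × 0.19 = 10.64
  Theory 87 × 0.18 = 15.66
  Applied module 88.5 × 0.11 = 9.735
Sum = 68.775
68.775 is ≥ 68.5 and < 89 → Tier 2

Tier 2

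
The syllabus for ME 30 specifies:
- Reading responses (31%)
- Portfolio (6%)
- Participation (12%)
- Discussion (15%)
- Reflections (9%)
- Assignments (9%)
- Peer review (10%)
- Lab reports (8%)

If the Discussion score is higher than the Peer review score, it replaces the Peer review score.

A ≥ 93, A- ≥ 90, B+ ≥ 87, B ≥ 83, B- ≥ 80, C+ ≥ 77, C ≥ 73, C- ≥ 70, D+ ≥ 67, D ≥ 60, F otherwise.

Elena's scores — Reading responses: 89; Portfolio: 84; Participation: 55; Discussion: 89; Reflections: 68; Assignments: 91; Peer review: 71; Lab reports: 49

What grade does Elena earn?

Discussion (89) > Peer review (71), so Peer review counts as 89.
Weighted total:
  Reading responses 89 × 0.31 = 27.59
  Portfolio 84 × 0.06 = 5.04
  Participation 55 × 0.12 = 6.6
  Discussion 89 × 0.15 = 13.35
  Reflections 68 × 0.09 = 6.12
  Assignments 91 × 0.09 = 8.19
  Peer review 89 × 0.1 = 8.9
  Lab reports 49 × 0.08 = 3.92
Sum = 79.71
79.71 is ≥ 77 and < 80 → C+

C+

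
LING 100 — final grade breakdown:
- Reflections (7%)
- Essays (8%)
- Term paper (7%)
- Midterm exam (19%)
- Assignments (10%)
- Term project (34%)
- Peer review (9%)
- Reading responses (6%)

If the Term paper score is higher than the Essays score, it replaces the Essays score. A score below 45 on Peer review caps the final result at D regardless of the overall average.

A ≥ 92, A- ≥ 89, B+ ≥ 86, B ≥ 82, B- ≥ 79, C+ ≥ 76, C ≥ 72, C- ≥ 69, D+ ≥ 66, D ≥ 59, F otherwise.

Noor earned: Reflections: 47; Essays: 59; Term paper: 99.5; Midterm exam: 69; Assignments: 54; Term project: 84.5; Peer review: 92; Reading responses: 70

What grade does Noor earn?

C+

Term paper (99.5) > Essays (59), so Essays counts as 99.5.
Peer review score 92 ≥ 45: minimum met.
Weighted total:
  Reflections 47 × 0.07 = 3.29
  Essays 99.5 × 0.08 = 7.96
  Term paper 99.5 × 0.07 = 6.965
  Midterm exam 69 × 0.19 = 13.11
  Assignments 54 × 0.1 = 5.4
  Term project 84.5 × 0.34 = 28.73
  Peer review 92 × 0.09 = 8.28
  Reading responses 70 × 0.06 = 4.2
Sum = 77.935
77.935 is ≥ 76 and < 79 → C+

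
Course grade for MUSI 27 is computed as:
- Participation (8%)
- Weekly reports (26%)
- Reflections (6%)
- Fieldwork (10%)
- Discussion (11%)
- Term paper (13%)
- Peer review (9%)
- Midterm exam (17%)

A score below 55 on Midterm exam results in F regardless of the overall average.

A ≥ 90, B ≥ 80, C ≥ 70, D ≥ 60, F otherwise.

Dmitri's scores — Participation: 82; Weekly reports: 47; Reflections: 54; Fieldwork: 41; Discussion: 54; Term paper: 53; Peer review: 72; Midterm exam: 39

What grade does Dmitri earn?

F

Midterm exam score 39 < 55: minimum not met.
Weighted total:
  Participation 82 × 0.08 = 6.56
  Weekly reports 47 × 0.26 = 12.22
  Reflections 54 × 0.06 = 3.24
  Fieldwork 41 × 0.1 = 4.1
  Discussion 54 × 0.11 = 5.94
  Term paper 53 × 0.13 = 6.89
  Peer review 72 × 0.09 = 6.48
  Midterm exam 39 × 0.17 = 6.63
Sum = 52.06
Because the Midterm exam minimum was not met, the result is F.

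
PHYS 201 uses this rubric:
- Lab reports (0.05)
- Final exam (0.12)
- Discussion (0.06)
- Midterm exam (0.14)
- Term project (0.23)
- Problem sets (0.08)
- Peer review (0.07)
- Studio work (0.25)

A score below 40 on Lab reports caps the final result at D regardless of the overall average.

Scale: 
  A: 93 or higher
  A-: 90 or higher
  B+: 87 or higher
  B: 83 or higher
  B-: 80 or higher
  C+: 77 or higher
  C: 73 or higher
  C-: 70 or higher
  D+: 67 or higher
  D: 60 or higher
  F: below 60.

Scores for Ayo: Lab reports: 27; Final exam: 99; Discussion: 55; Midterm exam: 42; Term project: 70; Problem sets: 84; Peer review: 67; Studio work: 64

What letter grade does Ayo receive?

Lab reports score 27 < 40: minimum not met.
Weighted total:
  Lab reports 27 × 0.05 = 1.35
  Final exam 99 × 0.12 = 11.88
  Discussion 55 × 0.06 = 3.3
  Midterm exam 42 × 0.14 = 5.88
  Term project 70 × 0.23 = 16.1
  Problem sets 84 × 0.08 = 6.72
  Peer review 67 × 0.07 = 4.69
  Studio work 64 × 0.25 = 16
Sum = 65.92
65.92 would be D; cap at D applies → D.

D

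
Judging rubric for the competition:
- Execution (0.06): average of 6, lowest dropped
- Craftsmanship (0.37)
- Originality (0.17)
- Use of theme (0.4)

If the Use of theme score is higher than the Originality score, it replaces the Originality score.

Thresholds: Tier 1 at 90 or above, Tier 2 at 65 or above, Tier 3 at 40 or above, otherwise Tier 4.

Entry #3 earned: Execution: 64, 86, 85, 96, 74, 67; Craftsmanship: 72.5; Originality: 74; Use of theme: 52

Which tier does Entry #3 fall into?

Execution: drop 64 → average of remaining 5 = 408/5 = 81.6
Use of theme (52) ≤ Originality (74), so Originality stays at 74.
Weighted total:
  Execution 81.6 × 0.06 = 4.896
  Craftsmanship 72.5 × 0.37 = 26.825
  Originality 74 × 0.17 = 12.58
  Use of theme 52 × 0.4 = 20.8
Sum = 65.101
65.101 is ≥ 65 and < 90 → Tier 2

Tier 2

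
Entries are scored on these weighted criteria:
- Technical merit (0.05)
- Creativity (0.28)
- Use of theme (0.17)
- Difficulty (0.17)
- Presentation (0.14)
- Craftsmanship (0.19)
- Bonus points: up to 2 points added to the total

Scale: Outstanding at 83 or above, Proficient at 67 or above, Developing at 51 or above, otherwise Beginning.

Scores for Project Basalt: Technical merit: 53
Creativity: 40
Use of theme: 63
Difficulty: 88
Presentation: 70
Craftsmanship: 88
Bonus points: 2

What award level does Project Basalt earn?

Weighted total:
  Technical merit 53 × 0.05 = 2.65
  Creativity 40 × 0.28 = 11.2
  Use of theme 63 × 0.17 = 10.71
  Difficulty 88 × 0.17 = 14.96
  Presentation 70 × 0.14 = 9.8
  Craftsmanship 88 × 0.19 = 16.72
Sum = 66.04
Bonus points: 66.04 + 2 = 68.04
68.04 is ≥ 67 and < 83 → Proficient

Proficient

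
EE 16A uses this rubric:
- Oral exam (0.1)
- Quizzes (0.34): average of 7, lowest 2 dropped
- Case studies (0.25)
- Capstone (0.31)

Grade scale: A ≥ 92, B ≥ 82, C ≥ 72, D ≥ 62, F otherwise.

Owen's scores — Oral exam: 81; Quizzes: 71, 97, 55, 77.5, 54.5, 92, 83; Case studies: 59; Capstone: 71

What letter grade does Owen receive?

Quizzes: drop 54.5, 55 → average of remaining 5 = 420.5/5 = 84.1
Weighted total:
  Oral exam 81 × 0.1 = 8.1
  Quizzes 84.1 × 0.34 = 28.594
  Case studies 59 × 0.25 = 14.75
  Capstone 71 × 0.31 = 22.01
Sum = 73.454
73.454 is ≥ 72 and < 82 → C

C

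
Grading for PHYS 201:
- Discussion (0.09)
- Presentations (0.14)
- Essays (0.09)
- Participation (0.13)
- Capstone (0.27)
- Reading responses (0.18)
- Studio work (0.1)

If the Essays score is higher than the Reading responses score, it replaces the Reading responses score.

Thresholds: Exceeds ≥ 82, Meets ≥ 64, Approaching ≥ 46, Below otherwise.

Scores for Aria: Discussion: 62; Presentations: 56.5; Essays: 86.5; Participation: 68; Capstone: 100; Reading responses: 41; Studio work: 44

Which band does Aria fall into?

Essays (86.5) > Reading responses (41), so Reading responses counts as 86.5.
Weighted total:
  Discussion 62 × 0.09 = 5.58
  Presentations 56.5 × 0.14 = 7.91
  Essays 86.5 × 0.09 = 7.785
  Participation 68 × 0.13 = 8.84
  Capstone 100 × 0.27 = 27
  Reading responses 86.5 × 0.18 = 15.57
  Studio work 44 × 0.1 = 4.4
Sum = 77.085
77.085 is ≥ 64 and < 82 → Meets

Meets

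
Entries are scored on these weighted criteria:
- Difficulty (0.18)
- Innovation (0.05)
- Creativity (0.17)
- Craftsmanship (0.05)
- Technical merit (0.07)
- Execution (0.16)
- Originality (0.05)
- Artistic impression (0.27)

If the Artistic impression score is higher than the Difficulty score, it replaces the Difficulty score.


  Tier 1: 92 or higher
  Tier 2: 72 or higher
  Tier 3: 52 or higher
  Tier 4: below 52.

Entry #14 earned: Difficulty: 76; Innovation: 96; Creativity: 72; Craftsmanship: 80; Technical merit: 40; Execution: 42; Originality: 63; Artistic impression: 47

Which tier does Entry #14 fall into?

Tier 3

Artistic impression (47) ≤ Difficulty (76), so Difficulty stays at 76.
Weighted total:
  Difficulty 76 × 0.18 = 13.68
  Innovation 96 × 0.05 = 4.8
  Creativity 72 × 0.17 = 12.24
  Craftsmanship 80 × 0.05 = 4
  Technical merit 40 × 0.07 = 2.8
  Execution 42 × 0.16 = 6.72
  Originality 63 × 0.05 = 3.15
  Artistic impression 47 × 0.27 = 12.69
Sum = 60.08
60.08 is ≥ 52 and < 72 → Tier 3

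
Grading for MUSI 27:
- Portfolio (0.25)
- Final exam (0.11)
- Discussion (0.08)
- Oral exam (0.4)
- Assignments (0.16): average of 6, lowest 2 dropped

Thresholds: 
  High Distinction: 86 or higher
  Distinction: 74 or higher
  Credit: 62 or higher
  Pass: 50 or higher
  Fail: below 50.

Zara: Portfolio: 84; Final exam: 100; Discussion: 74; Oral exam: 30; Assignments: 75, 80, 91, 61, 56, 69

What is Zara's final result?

Assignments: drop 56, 61 → average of remaining 4 = 315/4 = 78.75
Weighted total:
  Portfolio 84 × 0.25 = 21
  Final exam 100 × 0.11 = 11
  Discussion 74 × 0.08 = 5.92
  Oral exam 30 × 0.4 = 12
  Assignments 78.75 × 0.16 = 12.6
Sum = 62.52
62.52 is ≥ 62 and < 74 → Credit

Credit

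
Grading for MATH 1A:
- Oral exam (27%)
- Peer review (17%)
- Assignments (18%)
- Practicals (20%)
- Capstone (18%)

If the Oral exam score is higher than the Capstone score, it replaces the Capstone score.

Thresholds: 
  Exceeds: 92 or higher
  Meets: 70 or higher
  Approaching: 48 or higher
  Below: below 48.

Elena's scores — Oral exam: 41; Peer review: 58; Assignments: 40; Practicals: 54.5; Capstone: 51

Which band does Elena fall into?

Approaching

Oral exam (41) ≤ Capstone (51), so Capstone stays at 51.
Weighted total:
  Oral exam 41 × 0.27 = 11.07
  Peer review 58 × 0.17 = 9.86
  Assignments 40 × 0.18 = 7.2
  Practicals 54.5 × 0.2 = 10.9
  Capstone 51 × 0.18 = 9.18
Sum = 48.21
48.21 is ≥ 48 and < 70 → Approaching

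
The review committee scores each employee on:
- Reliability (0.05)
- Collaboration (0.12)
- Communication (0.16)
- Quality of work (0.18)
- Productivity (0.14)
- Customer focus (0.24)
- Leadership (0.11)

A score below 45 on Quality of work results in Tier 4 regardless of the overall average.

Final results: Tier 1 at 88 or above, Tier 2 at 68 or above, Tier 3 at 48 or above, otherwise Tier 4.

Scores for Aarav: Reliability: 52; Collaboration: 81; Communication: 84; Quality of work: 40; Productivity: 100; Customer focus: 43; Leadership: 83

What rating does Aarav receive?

Tier 4

Quality of work score 40 < 45: minimum not met.
Weighted total:
  Reliability 52 × 0.05 = 2.6
  Collaboration 81 × 0.12 = 9.72
  Communication 84 × 0.16 = 13.44
  Quality of work 40 × 0.18 = 7.2
  Productivity 100 × 0.14 = 14
  Customer focus 43 × 0.24 = 10.32
  Leadership 83 × 0.11 = 9.13
Sum = 66.41
Because the Quality of work minimum was not met, the result is Tier 4.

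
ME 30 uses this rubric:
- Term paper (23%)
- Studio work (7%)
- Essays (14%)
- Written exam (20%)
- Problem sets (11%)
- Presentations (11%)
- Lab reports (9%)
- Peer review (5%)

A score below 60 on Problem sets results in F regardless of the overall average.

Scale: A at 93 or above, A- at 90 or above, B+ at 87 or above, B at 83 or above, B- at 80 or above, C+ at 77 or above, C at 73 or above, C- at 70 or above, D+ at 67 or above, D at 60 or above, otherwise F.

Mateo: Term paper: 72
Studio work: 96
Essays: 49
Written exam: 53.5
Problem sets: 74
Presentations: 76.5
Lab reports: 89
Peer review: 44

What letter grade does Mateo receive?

Problem sets score 74 ≥ 60: minimum met.
Weighted total:
  Term paper 72 × 0.23 = 16.56
  Studio work 96 × 0.07 = 6.72
  Essays 49 × 0.14 = 6.86
  Written exam 53.5 × 0.2 = 10.7
  Problem sets 74 × 0.11 = 8.14
  Presentations 76.5 × 0.11 = 8.415
  Lab reports 89 × 0.09 = 8.01
  Peer review 44 × 0.05 = 2.2
Sum = 67.605
67.605 is ≥ 67 and < 70 → D+

D+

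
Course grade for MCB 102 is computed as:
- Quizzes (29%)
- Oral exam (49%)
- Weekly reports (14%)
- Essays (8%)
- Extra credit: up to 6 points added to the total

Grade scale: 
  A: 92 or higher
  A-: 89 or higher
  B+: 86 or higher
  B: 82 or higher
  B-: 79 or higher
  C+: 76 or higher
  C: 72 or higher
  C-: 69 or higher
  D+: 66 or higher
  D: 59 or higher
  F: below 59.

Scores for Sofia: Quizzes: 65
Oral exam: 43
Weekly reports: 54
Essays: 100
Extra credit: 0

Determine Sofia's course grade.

F

Weighted total:
  Quizzes 65 × 0.29 = 18.85
  Oral exam 43 × 0.49 = 21.07
  Weekly reports 54 × 0.14 = 7.56
  Essays 100 × 0.08 = 8
Sum = 55.48
Extra credit: 55.48 + 0 = 55.48
55.48 < 59 → F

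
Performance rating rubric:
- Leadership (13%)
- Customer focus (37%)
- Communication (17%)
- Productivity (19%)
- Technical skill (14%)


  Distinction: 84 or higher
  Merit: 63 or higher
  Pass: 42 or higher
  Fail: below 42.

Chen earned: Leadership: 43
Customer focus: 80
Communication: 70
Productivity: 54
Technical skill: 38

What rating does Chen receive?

Weighted total:
  Leadership 43 × 0.13 = 5.59
  Customer focus 80 × 0.37 = 29.6
  Communication 70 × 0.17 = 11.9
  Productivity 54 × 0.19 = 10.26
  Technical skill 38 × 0.14 = 5.32
Sum = 62.67
62.67 is ≥ 42 and < 63 → Pass

Pass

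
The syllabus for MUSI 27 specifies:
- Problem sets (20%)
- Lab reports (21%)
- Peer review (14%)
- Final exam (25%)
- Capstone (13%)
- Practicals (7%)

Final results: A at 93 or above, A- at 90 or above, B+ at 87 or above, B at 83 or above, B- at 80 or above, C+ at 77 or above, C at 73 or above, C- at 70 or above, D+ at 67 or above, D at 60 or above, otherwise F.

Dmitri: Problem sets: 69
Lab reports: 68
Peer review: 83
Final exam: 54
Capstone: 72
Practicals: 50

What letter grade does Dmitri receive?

Weighted total:
  Problem sets 69 × 0.2 = 13.8
  Lab reports 68 × 0.21 = 14.28
  Peer review 83 × 0.14 = 11.62
  Final exam 54 × 0.25 = 13.5
  Capstone 72 × 0.13 = 9.36
  Practicals 50 × 0.07 = 3.5
Sum = 66.06
66.06 is ≥ 60 and < 67 → D

D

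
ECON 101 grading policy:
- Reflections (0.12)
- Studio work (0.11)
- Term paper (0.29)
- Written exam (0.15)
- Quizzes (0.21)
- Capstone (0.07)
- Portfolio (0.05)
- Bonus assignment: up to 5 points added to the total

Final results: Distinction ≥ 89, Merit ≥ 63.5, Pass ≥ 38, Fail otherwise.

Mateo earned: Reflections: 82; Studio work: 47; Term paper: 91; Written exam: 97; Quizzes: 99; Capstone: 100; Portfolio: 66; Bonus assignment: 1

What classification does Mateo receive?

Merit

Weighted total:
  Reflections 82 × 0.12 = 9.84
  Studio work 47 × 0.11 = 5.17
  Term paper 91 × 0.29 = 26.39
  Written exam 97 × 0.15 = 14.55
  Quizzes 99 × 0.21 = 20.79
  Capstone 100 × 0.07 = 7
  Portfolio 66 × 0.05 = 3.3
Sum = 87.04
Bonus assignment: 87.04 + 1 = 88.04
88.04 is ≥ 63.5 and < 89 → Merit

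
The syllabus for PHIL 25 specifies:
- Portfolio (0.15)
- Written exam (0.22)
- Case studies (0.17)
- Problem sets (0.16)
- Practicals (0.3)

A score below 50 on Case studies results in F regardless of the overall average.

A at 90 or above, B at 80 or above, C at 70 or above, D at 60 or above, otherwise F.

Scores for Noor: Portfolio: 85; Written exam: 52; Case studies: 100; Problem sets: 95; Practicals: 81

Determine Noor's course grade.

B

Case studies score 100 ≥ 50: minimum met.
Weighted total:
  Portfolio 85 × 0.15 = 12.75
  Written exam 52 × 0.22 = 11.44
  Case studies 100 × 0.17 = 17
  Problem sets 95 × 0.16 = 15.2
  Practicals 81 × 0.3 = 24.3
Sum = 80.69
80.69 is ≥ 80 and < 90 → B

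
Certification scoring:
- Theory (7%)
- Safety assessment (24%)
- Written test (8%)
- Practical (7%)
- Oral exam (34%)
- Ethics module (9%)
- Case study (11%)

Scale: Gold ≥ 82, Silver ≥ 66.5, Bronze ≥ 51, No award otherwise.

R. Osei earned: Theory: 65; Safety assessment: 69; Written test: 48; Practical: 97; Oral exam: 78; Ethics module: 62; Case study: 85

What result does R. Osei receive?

Silver

Weighted total:
  Theory 65 × 0.07 = 4.55
  Safety assessment 69 × 0.24 = 16.56
  Written test 48 × 0.08 = 3.84
  Practical 97 × 0.07 = 6.79
  Oral exam 78 × 0.34 = 26.52
  Ethics module 62 × 0.09 = 5.58
  Case study 85 × 0.11 = 9.35
Sum = 73.19
73.19 is ≥ 66.5 and < 82 → Silver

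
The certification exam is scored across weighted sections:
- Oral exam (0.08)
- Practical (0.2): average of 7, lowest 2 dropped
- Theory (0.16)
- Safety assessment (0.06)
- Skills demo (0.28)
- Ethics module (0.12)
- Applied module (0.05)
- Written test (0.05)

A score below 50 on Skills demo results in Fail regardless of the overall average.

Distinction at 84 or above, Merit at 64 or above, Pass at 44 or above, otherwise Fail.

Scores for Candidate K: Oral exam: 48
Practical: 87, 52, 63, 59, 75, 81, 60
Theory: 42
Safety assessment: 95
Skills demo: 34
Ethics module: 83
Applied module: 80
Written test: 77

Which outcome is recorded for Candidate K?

Fail

Practical: drop 52, 59 → average of remaining 5 = 366/5 = 73.2
Skills demo score 34 < 50: minimum not met.
Weighted total:
  Oral exam 48 × 0.08 = 3.84
  Practical 73.2 × 0.2 = 14.64
  Theory 42 × 0.16 = 6.72
  Safety assessment 95 × 0.06 = 5.7
  Skills demo 34 × 0.28 = 9.52
  Ethics module 83 × 0.12 = 9.96
  Applied module 80 × 0.05 = 4
  Written test 77 × 0.05 = 3.85
Sum = 58.23
Because the Skills demo minimum was not met, the result is Fail.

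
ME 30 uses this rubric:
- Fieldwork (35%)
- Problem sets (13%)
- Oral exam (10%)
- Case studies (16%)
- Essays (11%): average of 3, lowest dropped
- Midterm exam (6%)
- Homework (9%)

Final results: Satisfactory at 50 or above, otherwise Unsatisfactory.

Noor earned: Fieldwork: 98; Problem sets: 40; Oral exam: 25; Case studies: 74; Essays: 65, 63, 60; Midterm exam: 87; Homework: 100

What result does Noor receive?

Satisfactory

Essays: drop 60 → average of remaining 2 = 128/2 = 64
Weighted total:
  Fieldwork 98 × 0.35 = 34.3
  Problem sets 40 × 0.13 = 5.2
  Oral exam 25 × 0.1 = 2.5
  Case studies 74 × 0.16 = 11.84
  Essays 64 × 0.11 = 7.04
  Midterm exam 87 × 0.06 = 5.22
  Homework 100 × 0.09 = 9
Sum = 75.1
75.1 ≥ 50 → Satisfactory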